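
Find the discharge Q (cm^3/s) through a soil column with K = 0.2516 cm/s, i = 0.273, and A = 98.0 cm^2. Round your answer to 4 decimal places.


Step 1: Apply Darcy's law: Q = K * i * A
Step 2: Q = 0.2516 * 0.273 * 98.0
Step 3: Q = 6.7313 cm^3/s

6.7313


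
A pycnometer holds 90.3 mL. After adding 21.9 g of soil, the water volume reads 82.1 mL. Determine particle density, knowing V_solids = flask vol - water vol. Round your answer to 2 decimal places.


Step 1: Volume of solids = flask volume - water volume with soil
Step 2: V_solids = 90.3 - 82.1 = 8.2 mL
Step 3: Particle density = mass / V_solids = 21.9 / 8.2 = 2.67 g/cm^3

2.67


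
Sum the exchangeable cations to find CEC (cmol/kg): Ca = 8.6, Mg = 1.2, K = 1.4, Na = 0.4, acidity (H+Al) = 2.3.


Step 1: CEC = Ca + Mg + K + Na + (H+Al)
Step 2: CEC = 8.6 + 1.2 + 1.4 + 0.4 + 2.3
Step 3: CEC = 13.9 cmol/kg

13.9


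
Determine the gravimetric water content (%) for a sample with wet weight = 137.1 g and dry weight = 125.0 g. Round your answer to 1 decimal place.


Step 1: Water mass = wet - dry = 137.1 - 125.0 = 12.1 g
Step 2: w = 100 * water mass / dry mass
Step 3: w = 100 * 12.1 / 125.0 = 9.7%

9.7


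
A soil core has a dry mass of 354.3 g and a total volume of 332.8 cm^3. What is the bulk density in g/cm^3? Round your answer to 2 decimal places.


Step 1: Identify the formula: BD = dry mass / volume
Step 2: Substitute values: BD = 354.3 / 332.8
Step 3: BD = 1.06 g/cm^3

1.06


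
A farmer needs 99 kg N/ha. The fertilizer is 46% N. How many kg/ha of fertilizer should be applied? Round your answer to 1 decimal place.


Step 1: Fertilizer rate = target N / (N content / 100)
Step 2: Rate = 99 / (46 / 100)
Step 3: Rate = 99 / 0.46
Step 4: Rate = 215.2 kg/ha

215.2


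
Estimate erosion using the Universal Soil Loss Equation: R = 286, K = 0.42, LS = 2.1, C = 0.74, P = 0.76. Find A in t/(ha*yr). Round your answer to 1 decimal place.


Step 1: A = R * K * LS * C * P
Step 2: R * K = 286 * 0.42 = 120.12
Step 3: (R*K) * LS = 120.12 * 2.1 = 252.252
Step 4: * C * P = 252.252 * 0.74 * 0.76 = 141.9
Step 5: A = 141.9 t/(ha*yr)

141.9


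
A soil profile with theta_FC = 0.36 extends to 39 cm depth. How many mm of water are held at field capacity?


Step 1: Water (mm) = theta_FC * depth (cm) * 10
Step 2: Water = 0.36 * 39 * 10
Step 3: Water = 140.4 mm

140.4


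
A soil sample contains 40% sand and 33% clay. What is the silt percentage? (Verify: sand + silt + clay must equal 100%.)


Step 1: sand + silt + clay = 100%
Step 2: silt = 100 - sand - clay
Step 3: silt = 100 - 40 - 33
Step 4: silt = 27%

27


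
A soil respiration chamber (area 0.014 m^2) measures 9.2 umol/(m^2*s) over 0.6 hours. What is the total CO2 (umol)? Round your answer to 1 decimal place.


Step 1: Convert time to seconds: 0.6 hr * 3600 = 2160.0 s
Step 2: Total = flux * area * time_s
Step 3: Total = 9.2 * 0.014 * 2160.0
Step 4: Total = 278.2 umol

278.2


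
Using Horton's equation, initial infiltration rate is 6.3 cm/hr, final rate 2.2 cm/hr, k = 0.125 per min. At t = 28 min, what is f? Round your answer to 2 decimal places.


Step 1: f = fc + (f0 - fc) * exp(-k * t)
Step 2: exp(-0.125 * 28) = 0.030197
Step 3: f = 2.2 + (6.3 - 2.2) * 0.030197
Step 4: f = 2.2 + 4.1 * 0.030197
Step 5: f = 2.32 cm/hr

2.32


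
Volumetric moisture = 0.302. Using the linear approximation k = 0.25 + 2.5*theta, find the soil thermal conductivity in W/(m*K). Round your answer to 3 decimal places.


Step 1: k = 0.25 + 2.5 * theta
Step 2: k = 0.25 + 2.5 * 0.302
Step 3: k = 0.25 + 0.755
Step 4: k = 1.005 W/(m*K)

1.005


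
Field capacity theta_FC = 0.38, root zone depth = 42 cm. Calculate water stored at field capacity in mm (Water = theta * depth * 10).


Step 1: Water (mm) = theta_FC * depth (cm) * 10
Step 2: Water = 0.38 * 42 * 10
Step 3: Water = 159.6 mm

159.6


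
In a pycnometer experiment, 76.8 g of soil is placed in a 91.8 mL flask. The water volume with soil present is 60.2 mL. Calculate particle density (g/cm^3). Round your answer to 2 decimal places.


Step 1: Volume of solids = flask volume - water volume with soil
Step 2: V_solids = 91.8 - 60.2 = 31.6 mL
Step 3: Particle density = mass / V_solids = 76.8 / 31.6 = 2.43 g/cm^3

2.43


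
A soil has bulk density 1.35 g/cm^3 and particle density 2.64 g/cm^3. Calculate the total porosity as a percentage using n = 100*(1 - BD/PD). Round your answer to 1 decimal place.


Step 1: Formula: n = 100 * (1 - BD / PD)
Step 2: n = 100 * (1 - 1.35 / 2.64)
Step 3: n = 100 * (1 - 0.51136)
Step 4: n = 48.9%

48.9


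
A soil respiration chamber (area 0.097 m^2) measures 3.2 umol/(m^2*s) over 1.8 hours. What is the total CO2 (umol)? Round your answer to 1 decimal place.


Step 1: Convert time to seconds: 1.8 hr * 3600 = 6480.0 s
Step 2: Total = flux * area * time_s
Step 3: Total = 3.2 * 0.097 * 6480.0
Step 4: Total = 2011.4 umol

2011.4


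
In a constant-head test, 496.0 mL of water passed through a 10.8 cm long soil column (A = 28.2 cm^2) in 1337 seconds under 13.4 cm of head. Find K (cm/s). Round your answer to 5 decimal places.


Step 1: K = Q * L / (A * t * h)
Step 2: Numerator = 496.0 * 10.8 = 5356.8
Step 3: Denominator = 28.2 * 1337 * 13.4 = 505225.56
Step 4: K = 5356.8 / 505225.56 = 0.0106 cm/s

0.0106


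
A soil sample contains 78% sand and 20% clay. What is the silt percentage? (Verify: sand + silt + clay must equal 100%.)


Step 1: sand + silt + clay = 100%
Step 2: silt = 100 - sand - clay
Step 3: silt = 100 - 78 - 20
Step 4: silt = 2%

2


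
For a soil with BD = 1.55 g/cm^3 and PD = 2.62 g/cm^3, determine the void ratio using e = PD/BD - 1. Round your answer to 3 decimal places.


Step 1: e = PD / BD - 1
Step 2: e = 2.62 / 1.55 - 1
Step 3: e = 1.69032 - 1
Step 4: e = 0.69

0.69


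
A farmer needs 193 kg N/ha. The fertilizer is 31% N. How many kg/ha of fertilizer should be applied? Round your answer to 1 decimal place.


Step 1: Fertilizer rate = target N / (N content / 100)
Step 2: Rate = 193 / (31 / 100)
Step 3: Rate = 193 / 0.31
Step 4: Rate = 622.6 kg/ha

622.6


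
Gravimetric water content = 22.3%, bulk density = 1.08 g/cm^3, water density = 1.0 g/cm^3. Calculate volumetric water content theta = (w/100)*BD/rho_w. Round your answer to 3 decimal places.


Step 1: theta = (w / 100) * BD / rho_w
Step 2: theta = (22.3 / 100) * 1.08 / 1.0
Step 3: theta = 0.223 * 1.08
Step 4: theta = 0.241

0.241


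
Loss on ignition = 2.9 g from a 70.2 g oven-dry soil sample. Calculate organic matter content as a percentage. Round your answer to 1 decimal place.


Step 1: OM% = 100 * LOI / sample mass
Step 2: OM = 100 * 2.9 / 70.2
Step 3: OM = 4.1%

4.1


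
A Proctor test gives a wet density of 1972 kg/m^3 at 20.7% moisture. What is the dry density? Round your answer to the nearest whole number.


Step 1: Dry density = wet density / (1 + w/100)
Step 2: Dry density = 1972 / (1 + 20.7/100)
Step 3: Dry density = 1972 / 1.207
Step 4: Dry density = 1634 kg/m^3

1634


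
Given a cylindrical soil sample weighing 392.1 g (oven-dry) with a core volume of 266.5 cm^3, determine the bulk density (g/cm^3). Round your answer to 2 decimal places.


Step 1: Identify the formula: BD = dry mass / volume
Step 2: Substitute values: BD = 392.1 / 266.5
Step 3: BD = 1.47 g/cm^3

1.47


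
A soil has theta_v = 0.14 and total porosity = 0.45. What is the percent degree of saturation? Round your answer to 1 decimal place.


Step 1: S = 100 * theta_v / n
Step 2: S = 100 * 0.14 / 0.45
Step 3: S = 31.1%

31.1


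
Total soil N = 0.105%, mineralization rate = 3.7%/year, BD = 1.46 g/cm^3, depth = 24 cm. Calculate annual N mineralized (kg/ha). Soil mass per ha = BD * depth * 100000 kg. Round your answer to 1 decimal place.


Step 1: Soil mass per ha = BD * depth * 100000 = 1.46 * 24 * 100000 = 3504000 kg
Step 2: Total N pool = soil mass * N%/100 = 3504000 * 0.105/100 = 3679.2 kg/ha
Step 3: N mineralized = N pool * rate%/100 = 3679.2 * 3.7/100 = 136.1 kg/ha/yr

136.1


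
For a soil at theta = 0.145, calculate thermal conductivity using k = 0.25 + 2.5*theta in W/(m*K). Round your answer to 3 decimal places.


Step 1: k = 0.25 + 2.5 * theta
Step 2: k = 0.25 + 2.5 * 0.145
Step 3: k = 0.25 + 0.363
Step 4: k = 0.613 W/(m*K)

0.613


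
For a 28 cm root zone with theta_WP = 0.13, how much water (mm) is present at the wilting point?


Step 1: Water (mm) = theta_WP * depth * 10
Step 2: Water = 0.13 * 28 * 10
Step 3: Water = 36.4 mm

36.4


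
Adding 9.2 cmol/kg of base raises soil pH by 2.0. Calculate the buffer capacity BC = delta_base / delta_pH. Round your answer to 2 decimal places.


Step 1: BC = change in base / change in pH
Step 2: BC = 9.2 / 2.0
Step 3: BC = 4.6 cmol/(kg*pH unit)

4.6


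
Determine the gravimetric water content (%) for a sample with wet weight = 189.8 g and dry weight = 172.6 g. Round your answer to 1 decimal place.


Step 1: Water mass = wet - dry = 189.8 - 172.6 = 17.2 g
Step 2: w = 100 * water mass / dry mass
Step 3: w = 100 * 17.2 / 172.6 = 10.0%

10.0


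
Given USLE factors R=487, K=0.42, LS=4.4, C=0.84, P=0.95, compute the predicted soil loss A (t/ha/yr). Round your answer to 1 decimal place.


Step 1: A = R * K * LS * C * P
Step 2: R * K = 487 * 0.42 = 204.54
Step 3: (R*K) * LS = 204.54 * 4.4 = 899.976
Step 4: * C * P = 899.976 * 0.84 * 0.95 = 718.2
Step 5: A = 718.2 t/(ha*yr)

718.2


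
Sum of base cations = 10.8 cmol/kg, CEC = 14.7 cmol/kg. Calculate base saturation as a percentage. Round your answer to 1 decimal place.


Step 1: BS = 100 * (sum of bases) / CEC
Step 2: BS = 100 * 10.8 / 14.7
Step 3: BS = 73.5%

73.5


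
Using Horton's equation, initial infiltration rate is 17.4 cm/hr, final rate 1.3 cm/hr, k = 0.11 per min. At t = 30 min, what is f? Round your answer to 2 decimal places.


Step 1: f = fc + (f0 - fc) * exp(-k * t)
Step 2: exp(-0.11 * 30) = 0.036883
Step 3: f = 1.3 + (17.4 - 1.3) * 0.036883
Step 4: f = 1.3 + 16.1 * 0.036883
Step 5: f = 1.89 cm/hr

1.89


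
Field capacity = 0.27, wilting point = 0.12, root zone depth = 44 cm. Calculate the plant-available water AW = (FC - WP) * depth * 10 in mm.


Step 1: Available water = (FC - WP) * depth * 10
Step 2: AW = (0.27 - 0.12) * 44 * 10
Step 3: AW = 0.15 * 44 * 10
Step 4: AW = 66.0 mm

66.0


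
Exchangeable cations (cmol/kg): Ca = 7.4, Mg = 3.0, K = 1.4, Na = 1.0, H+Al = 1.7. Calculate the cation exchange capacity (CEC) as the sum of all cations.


Step 1: CEC = Ca + Mg + K + Na + (H+Al)
Step 2: CEC = 7.4 + 3.0 + 1.4 + 1.0 + 1.7
Step 3: CEC = 14.5 cmol/kg

14.5


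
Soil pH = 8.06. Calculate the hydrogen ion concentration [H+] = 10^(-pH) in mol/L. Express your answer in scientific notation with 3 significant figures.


Step 1: [H+] = 10^(-pH)
Step 2: [H+] = 10^(-8.06)
Step 3: [H+] = 8.71e-09 mol/L

8.71e-09


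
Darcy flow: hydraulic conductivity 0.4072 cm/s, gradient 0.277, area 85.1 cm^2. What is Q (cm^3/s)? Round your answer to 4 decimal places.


Step 1: Apply Darcy's law: Q = K * i * A
Step 2: Q = 0.4072 * 0.277 * 85.1
Step 3: Q = 9.5988 cm^3/s

9.5988


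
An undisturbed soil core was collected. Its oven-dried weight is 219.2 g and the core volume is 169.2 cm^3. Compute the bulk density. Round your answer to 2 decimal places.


Step 1: Identify the formula: BD = dry mass / volume
Step 2: Substitute values: BD = 219.2 / 169.2
Step 3: BD = 1.3 g/cm^3

1.3


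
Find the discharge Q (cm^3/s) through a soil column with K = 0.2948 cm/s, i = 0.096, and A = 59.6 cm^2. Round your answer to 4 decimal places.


Step 1: Apply Darcy's law: Q = K * i * A
Step 2: Q = 0.2948 * 0.096 * 59.6
Step 3: Q = 1.6867 cm^3/s

1.6867


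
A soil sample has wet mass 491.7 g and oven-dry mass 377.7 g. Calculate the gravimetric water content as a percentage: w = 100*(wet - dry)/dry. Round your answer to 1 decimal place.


Step 1: Water mass = wet - dry = 491.7 - 377.7 = 114.0 g
Step 2: w = 100 * water mass / dry mass
Step 3: w = 100 * 114.0 / 377.7 = 30.2%

30.2


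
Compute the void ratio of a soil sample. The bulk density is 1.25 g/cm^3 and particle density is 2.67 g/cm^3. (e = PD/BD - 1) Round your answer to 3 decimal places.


Step 1: e = PD / BD - 1
Step 2: e = 2.67 / 1.25 - 1
Step 3: e = 2.136 - 1
Step 4: e = 1.136

1.136


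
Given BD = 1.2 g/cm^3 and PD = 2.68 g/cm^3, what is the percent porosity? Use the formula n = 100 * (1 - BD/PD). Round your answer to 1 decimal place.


Step 1: Formula: n = 100 * (1 - BD / PD)
Step 2: n = 100 * (1 - 1.2 / 2.68)
Step 3: n = 100 * (1 - 0.44776)
Step 4: n = 55.2%

55.2


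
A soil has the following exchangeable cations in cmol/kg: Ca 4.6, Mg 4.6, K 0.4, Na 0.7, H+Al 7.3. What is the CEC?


Step 1: CEC = Ca + Mg + K + Na + (H+Al)
Step 2: CEC = 4.6 + 4.6 + 0.4 + 0.7 + 7.3
Step 3: CEC = 17.6 cmol/kg

17.6


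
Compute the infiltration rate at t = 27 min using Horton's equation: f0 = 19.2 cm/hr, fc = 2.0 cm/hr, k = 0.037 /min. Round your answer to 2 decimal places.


Step 1: f = fc + (f0 - fc) * exp(-k * t)
Step 2: exp(-0.037 * 27) = 0.368248
Step 3: f = 2.0 + (19.2 - 2.0) * 0.368248
Step 4: f = 2.0 + 17.2 * 0.368248
Step 5: f = 8.33 cm/hr

8.33


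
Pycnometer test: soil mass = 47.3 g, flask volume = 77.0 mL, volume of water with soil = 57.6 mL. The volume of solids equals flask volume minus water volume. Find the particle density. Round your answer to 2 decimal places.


Step 1: Volume of solids = flask volume - water volume with soil
Step 2: V_solids = 77.0 - 57.6 = 19.4 mL
Step 3: Particle density = mass / V_solids = 47.3 / 19.4 = 2.44 g/cm^3

2.44


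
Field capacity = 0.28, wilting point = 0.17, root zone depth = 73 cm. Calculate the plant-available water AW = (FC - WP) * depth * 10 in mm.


Step 1: Available water = (FC - WP) * depth * 10
Step 2: AW = (0.28 - 0.17) * 73 * 10
Step 3: AW = 0.11 * 73 * 10
Step 4: AW = 80.3 mm

80.3


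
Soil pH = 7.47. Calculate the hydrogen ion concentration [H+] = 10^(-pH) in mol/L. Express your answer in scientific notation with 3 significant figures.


Step 1: [H+] = 10^(-pH)
Step 2: [H+] = 10^(-7.47)
Step 3: [H+] = 3.39e-08 mol/L

3.39e-08


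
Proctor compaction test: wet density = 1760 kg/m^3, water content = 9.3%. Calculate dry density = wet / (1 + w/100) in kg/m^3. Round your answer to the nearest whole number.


Step 1: Dry density = wet density / (1 + w/100)
Step 2: Dry density = 1760 / (1 + 9.3/100)
Step 3: Dry density = 1760 / 1.093
Step 4: Dry density = 1610 kg/m^3

1610


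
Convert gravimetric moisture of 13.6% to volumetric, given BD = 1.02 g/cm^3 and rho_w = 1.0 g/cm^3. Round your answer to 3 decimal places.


Step 1: theta = (w / 100) * BD / rho_w
Step 2: theta = (13.6 / 100) * 1.02 / 1.0
Step 3: theta = 0.136 * 1.02
Step 4: theta = 0.139

0.139


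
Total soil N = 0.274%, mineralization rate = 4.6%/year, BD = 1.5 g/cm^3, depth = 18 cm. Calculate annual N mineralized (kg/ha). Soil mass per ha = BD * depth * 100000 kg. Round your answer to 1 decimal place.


Step 1: Soil mass per ha = BD * depth * 100000 = 1.5 * 18 * 100000 = 2700000 kg
Step 2: Total N pool = soil mass * N%/100 = 2700000 * 0.274/100 = 7398.0 kg/ha
Step 3: N mineralized = N pool * rate%/100 = 7398.0 * 4.6/100 = 340.3 kg/ha/yr

340.3


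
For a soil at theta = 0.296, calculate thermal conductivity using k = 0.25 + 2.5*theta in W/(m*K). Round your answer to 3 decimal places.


Step 1: k = 0.25 + 2.5 * theta
Step 2: k = 0.25 + 2.5 * 0.296
Step 3: k = 0.25 + 0.74
Step 4: k = 0.99 W/(m*K)

0.99


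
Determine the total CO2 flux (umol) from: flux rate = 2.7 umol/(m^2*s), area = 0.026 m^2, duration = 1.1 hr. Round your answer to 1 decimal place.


Step 1: Convert time to seconds: 1.1 hr * 3600 = 3960.0 s
Step 2: Total = flux * area * time_s
Step 3: Total = 2.7 * 0.026 * 3960.0
Step 4: Total = 278.0 umol

278.0


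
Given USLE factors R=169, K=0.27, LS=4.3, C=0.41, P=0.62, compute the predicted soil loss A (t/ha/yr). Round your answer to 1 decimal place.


Step 1: A = R * K * LS * C * P
Step 2: R * K = 169 * 0.27 = 45.63
Step 3: (R*K) * LS = 45.63 * 4.3 = 196.209
Step 4: * C * P = 196.209 * 0.41 * 0.62 = 49.9
Step 5: A = 49.9 t/(ha*yr)

49.9


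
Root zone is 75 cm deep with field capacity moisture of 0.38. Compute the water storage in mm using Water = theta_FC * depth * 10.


Step 1: Water (mm) = theta_FC * depth (cm) * 10
Step 2: Water = 0.38 * 75 * 10
Step 3: Water = 285.0 mm

285.0


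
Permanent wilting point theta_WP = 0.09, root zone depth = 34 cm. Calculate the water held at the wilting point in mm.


Step 1: Water (mm) = theta_WP * depth * 10
Step 2: Water = 0.09 * 34 * 10
Step 3: Water = 30.6 mm

30.6


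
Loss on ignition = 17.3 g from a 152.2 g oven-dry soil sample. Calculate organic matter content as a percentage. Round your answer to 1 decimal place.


Step 1: OM% = 100 * LOI / sample mass
Step 2: OM = 100 * 17.3 / 152.2
Step 3: OM = 11.4%

11.4


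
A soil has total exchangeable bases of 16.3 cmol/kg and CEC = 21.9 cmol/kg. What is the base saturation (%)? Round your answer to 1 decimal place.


Step 1: BS = 100 * (sum of bases) / CEC
Step 2: BS = 100 * 16.3 / 21.9
Step 3: BS = 74.4%

74.4


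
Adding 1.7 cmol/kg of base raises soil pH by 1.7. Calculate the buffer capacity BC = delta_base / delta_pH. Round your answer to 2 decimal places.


Step 1: BC = change in base / change in pH
Step 2: BC = 1.7 / 1.7
Step 3: BC = 1.0 cmol/(kg*pH unit)

1.0


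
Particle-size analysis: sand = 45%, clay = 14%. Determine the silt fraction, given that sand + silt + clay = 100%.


Step 1: sand + silt + clay = 100%
Step 2: silt = 100 - sand - clay
Step 3: silt = 100 - 45 - 14
Step 4: silt = 41%

41


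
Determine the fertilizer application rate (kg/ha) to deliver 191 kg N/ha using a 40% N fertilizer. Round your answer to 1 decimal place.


Step 1: Fertilizer rate = target N / (N content / 100)
Step 2: Rate = 191 / (40 / 100)
Step 3: Rate = 191 / 0.4
Step 4: Rate = 477.5 kg/ha

477.5


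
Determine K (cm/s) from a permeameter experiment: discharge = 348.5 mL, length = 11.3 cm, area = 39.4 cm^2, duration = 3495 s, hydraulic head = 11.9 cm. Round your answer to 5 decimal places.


Step 1: K = Q * L / (A * t * h)
Step 2: Numerator = 348.5 * 11.3 = 3938.05
Step 3: Denominator = 39.4 * 3495 * 11.9 = 1638665.7
Step 4: K = 3938.05 / 1638665.7 = 0.0024 cm/s

0.0024


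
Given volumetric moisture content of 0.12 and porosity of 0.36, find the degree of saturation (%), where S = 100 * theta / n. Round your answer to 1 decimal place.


Step 1: S = 100 * theta_v / n
Step 2: S = 100 * 0.12 / 0.36
Step 3: S = 33.3%

33.3


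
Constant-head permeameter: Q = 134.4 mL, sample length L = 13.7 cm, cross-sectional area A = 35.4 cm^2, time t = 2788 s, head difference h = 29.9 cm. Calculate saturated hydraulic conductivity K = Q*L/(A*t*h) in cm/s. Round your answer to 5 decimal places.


Step 1: K = Q * L / (A * t * h)
Step 2: Numerator = 134.4 * 13.7 = 1841.28
Step 3: Denominator = 35.4 * 2788 * 29.9 = 2950986.48
Step 4: K = 1841.28 / 2950986.48 = 0.00062 cm/s

0.00062


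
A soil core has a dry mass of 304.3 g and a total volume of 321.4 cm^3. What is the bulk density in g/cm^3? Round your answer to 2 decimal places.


Step 1: Identify the formula: BD = dry mass / volume
Step 2: Substitute values: BD = 304.3 / 321.4
Step 3: BD = 0.95 g/cm^3

0.95


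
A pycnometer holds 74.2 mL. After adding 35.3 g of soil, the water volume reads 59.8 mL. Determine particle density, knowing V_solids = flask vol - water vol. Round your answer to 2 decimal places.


Step 1: Volume of solids = flask volume - water volume with soil
Step 2: V_solids = 74.2 - 59.8 = 14.4 mL
Step 3: Particle density = mass / V_solids = 35.3 / 14.4 = 2.45 g/cm^3

2.45


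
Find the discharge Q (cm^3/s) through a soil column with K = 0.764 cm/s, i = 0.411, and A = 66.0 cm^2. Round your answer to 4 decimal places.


Step 1: Apply Darcy's law: Q = K * i * A
Step 2: Q = 0.764 * 0.411 * 66.0
Step 3: Q = 20.7243 cm^3/s

20.7243


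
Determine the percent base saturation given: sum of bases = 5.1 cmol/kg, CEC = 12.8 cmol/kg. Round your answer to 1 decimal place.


Step 1: BS = 100 * (sum of bases) / CEC
Step 2: BS = 100 * 5.1 / 12.8
Step 3: BS = 39.8%

39.8


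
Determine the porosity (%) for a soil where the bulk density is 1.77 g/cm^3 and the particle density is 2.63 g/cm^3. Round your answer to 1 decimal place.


Step 1: Formula: n = 100 * (1 - BD / PD)
Step 2: n = 100 * (1 - 1.77 / 2.63)
Step 3: n = 100 * (1 - 0.673)
Step 4: n = 32.7%

32.7


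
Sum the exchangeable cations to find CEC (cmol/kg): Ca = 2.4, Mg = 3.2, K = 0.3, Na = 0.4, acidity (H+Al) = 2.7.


Step 1: CEC = Ca + Mg + K + Na + (H+Al)
Step 2: CEC = 2.4 + 3.2 + 0.3 + 0.4 + 2.7
Step 3: CEC = 9.0 cmol/kg

9.0


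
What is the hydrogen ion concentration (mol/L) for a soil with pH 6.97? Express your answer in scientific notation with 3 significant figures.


Step 1: [H+] = 10^(-pH)
Step 2: [H+] = 10^(-6.97)
Step 3: [H+] = 1.07e-07 mol/L

1.07e-07


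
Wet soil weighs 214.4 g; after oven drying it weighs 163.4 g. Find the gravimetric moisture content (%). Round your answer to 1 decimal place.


Step 1: Water mass = wet - dry = 214.4 - 163.4 = 51.0 g
Step 2: w = 100 * water mass / dry mass
Step 3: w = 100 * 51.0 / 163.4 = 31.2%

31.2


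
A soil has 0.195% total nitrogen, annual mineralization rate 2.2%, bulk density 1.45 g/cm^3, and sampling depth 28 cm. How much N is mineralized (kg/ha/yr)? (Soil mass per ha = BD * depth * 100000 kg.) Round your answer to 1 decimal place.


Step 1: Soil mass per ha = BD * depth * 100000 = 1.45 * 28 * 100000 = 4060000 kg
Step 2: Total N pool = soil mass * N%/100 = 4060000 * 0.195/100 = 7917.0 kg/ha
Step 3: N mineralized = N pool * rate%/100 = 7917.0 * 2.2/100 = 174.2 kg/ha/yr

174.2


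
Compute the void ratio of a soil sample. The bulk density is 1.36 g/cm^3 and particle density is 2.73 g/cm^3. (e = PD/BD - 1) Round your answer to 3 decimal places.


Step 1: e = PD / BD - 1
Step 2: e = 2.73 / 1.36 - 1
Step 3: e = 2.00735 - 1
Step 4: e = 1.007

1.007


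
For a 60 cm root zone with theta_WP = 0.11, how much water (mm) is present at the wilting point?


Step 1: Water (mm) = theta_WP * depth * 10
Step 2: Water = 0.11 * 60 * 10
Step 3: Water = 66.0 mm

66.0


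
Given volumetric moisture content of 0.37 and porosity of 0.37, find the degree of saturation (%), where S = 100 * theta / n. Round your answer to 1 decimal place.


Step 1: S = 100 * theta_v / n
Step 2: S = 100 * 0.37 / 0.37
Step 3: S = 100.0%

100.0


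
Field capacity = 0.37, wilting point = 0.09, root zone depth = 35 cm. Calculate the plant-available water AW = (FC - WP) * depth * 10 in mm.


Step 1: Available water = (FC - WP) * depth * 10
Step 2: AW = (0.37 - 0.09) * 35 * 10
Step 3: AW = 0.28 * 35 * 10
Step 4: AW = 98.0 mm

98.0


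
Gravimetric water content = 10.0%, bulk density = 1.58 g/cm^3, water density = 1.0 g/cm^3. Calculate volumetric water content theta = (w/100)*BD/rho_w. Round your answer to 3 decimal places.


Step 1: theta = (w / 100) * BD / rho_w
Step 2: theta = (10.0 / 100) * 1.58 / 1.0
Step 3: theta = 0.1 * 1.58
Step 4: theta = 0.158

0.158


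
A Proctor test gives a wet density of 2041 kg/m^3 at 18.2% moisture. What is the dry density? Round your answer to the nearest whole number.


Step 1: Dry density = wet density / (1 + w/100)
Step 2: Dry density = 2041 / (1 + 18.2/100)
Step 3: Dry density = 2041 / 1.182
Step 4: Dry density = 1727 kg/m^3

1727


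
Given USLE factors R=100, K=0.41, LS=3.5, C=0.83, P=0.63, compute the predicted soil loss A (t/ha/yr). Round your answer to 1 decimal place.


Step 1: A = R * K * LS * C * P
Step 2: R * K = 100 * 0.41 = 41.0
Step 3: (R*K) * LS = 41.0 * 3.5 = 143.5
Step 4: * C * P = 143.5 * 0.83 * 0.63 = 75.0
Step 5: A = 75.0 t/(ha*yr)

75.0


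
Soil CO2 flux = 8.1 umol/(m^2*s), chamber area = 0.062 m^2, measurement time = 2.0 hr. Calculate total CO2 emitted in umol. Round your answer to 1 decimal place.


Step 1: Convert time to seconds: 2.0 hr * 3600 = 7200.0 s
Step 2: Total = flux * area * time_s
Step 3: Total = 8.1 * 0.062 * 7200.0
Step 4: Total = 3615.8 umol

3615.8


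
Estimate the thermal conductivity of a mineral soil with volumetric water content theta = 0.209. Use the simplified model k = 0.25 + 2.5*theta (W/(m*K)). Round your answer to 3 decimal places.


Step 1: k = 0.25 + 2.5 * theta
Step 2: k = 0.25 + 2.5 * 0.209
Step 3: k = 0.25 + 0.523
Step 4: k = 0.773 W/(m*K)

0.773


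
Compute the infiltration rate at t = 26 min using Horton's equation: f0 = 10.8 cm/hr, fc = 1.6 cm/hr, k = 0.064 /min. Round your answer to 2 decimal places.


Step 1: f = fc + (f0 - fc) * exp(-k * t)
Step 2: exp(-0.064 * 26) = 0.18938
Step 3: f = 1.6 + (10.8 - 1.6) * 0.18938
Step 4: f = 1.6 + 9.2 * 0.18938
Step 5: f = 3.34 cm/hr

3.34


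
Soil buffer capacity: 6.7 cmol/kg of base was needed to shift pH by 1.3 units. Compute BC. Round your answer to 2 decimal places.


Step 1: BC = change in base / change in pH
Step 2: BC = 6.7 / 1.3
Step 3: BC = 5.15 cmol/(kg*pH unit)

5.15


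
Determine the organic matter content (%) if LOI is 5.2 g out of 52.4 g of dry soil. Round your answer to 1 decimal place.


Step 1: OM% = 100 * LOI / sample mass
Step 2: OM = 100 * 5.2 / 52.4
Step 3: OM = 9.9%

9.9


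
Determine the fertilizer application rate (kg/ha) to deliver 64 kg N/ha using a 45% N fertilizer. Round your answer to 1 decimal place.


Step 1: Fertilizer rate = target N / (N content / 100)
Step 2: Rate = 64 / (45 / 100)
Step 3: Rate = 64 / 0.45
Step 4: Rate = 142.2 kg/ha

142.2


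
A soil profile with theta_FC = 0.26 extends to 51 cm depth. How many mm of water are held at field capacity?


Step 1: Water (mm) = theta_FC * depth (cm) * 10
Step 2: Water = 0.26 * 51 * 10
Step 3: Water = 132.6 mm

132.6


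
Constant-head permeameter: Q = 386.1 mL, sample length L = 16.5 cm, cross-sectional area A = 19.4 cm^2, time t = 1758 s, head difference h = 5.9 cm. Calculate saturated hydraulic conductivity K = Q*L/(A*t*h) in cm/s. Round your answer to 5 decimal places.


Step 1: K = Q * L / (A * t * h)
Step 2: Numerator = 386.1 * 16.5 = 6370.65
Step 3: Denominator = 19.4 * 1758 * 5.9 = 201220.68
Step 4: K = 6370.65 / 201220.68 = 0.03166 cm/s

0.03166


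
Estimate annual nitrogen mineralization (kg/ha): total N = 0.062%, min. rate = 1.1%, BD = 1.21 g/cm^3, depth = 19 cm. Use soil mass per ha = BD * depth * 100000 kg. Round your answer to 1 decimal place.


Step 1: Soil mass per ha = BD * depth * 100000 = 1.21 * 19 * 100000 = 2299000 kg
Step 2: Total N pool = soil mass * N%/100 = 2299000 * 0.062/100 = 1425.38 kg/ha
Step 3: N mineralized = N pool * rate%/100 = 1425.38 * 1.1/100 = 15.7 kg/ha/yr

15.7


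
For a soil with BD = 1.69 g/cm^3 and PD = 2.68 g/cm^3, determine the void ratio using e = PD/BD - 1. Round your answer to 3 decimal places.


Step 1: e = PD / BD - 1
Step 2: e = 2.68 / 1.69 - 1
Step 3: e = 1.5858 - 1
Step 4: e = 0.586

0.586


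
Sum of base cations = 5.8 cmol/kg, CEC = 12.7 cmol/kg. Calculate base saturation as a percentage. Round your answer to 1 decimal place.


Step 1: BS = 100 * (sum of bases) / CEC
Step 2: BS = 100 * 5.8 / 12.7
Step 3: BS = 45.7%

45.7


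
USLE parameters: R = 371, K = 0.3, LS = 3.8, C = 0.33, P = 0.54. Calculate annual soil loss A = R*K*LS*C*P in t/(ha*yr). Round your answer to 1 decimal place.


Step 1: A = R * K * LS * C * P
Step 2: R * K = 371 * 0.3 = 111.3
Step 3: (R*K) * LS = 111.3 * 3.8 = 422.94
Step 4: * C * P = 422.94 * 0.33 * 0.54 = 75.4
Step 5: A = 75.4 t/(ha*yr)

75.4


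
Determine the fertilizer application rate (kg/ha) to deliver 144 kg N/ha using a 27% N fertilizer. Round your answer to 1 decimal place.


Step 1: Fertilizer rate = target N / (N content / 100)
Step 2: Rate = 144 / (27 / 100)
Step 3: Rate = 144 / 0.27
Step 4: Rate = 533.3 kg/ha

533.3


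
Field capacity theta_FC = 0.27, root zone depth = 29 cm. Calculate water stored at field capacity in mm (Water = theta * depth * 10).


Step 1: Water (mm) = theta_FC * depth (cm) * 10
Step 2: Water = 0.27 * 29 * 10
Step 3: Water = 78.3 mm

78.3


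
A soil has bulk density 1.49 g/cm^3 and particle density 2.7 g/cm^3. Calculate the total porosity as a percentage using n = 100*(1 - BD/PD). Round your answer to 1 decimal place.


Step 1: Formula: n = 100 * (1 - BD / PD)
Step 2: n = 100 * (1 - 1.49 / 2.7)
Step 3: n = 100 * (1 - 0.55185)
Step 4: n = 44.8%

44.8


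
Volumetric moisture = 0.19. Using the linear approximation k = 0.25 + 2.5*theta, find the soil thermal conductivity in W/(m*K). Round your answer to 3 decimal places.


Step 1: k = 0.25 + 2.5 * theta
Step 2: k = 0.25 + 2.5 * 0.19
Step 3: k = 0.25 + 0.475
Step 4: k = 0.725 W/(m*K)

0.725


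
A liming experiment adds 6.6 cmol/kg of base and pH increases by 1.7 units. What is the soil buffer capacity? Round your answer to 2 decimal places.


Step 1: BC = change in base / change in pH
Step 2: BC = 6.6 / 1.7
Step 3: BC = 3.88 cmol/(kg*pH unit)

3.88


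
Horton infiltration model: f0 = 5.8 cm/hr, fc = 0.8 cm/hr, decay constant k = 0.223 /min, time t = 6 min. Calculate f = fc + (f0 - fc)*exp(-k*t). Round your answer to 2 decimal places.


Step 1: f = fc + (f0 - fc) * exp(-k * t)
Step 2: exp(-0.223 * 6) = 0.26237
Step 3: f = 0.8 + (5.8 - 0.8) * 0.26237
Step 4: f = 0.8 + 5.0 * 0.26237
Step 5: f = 2.11 cm/hr

2.11


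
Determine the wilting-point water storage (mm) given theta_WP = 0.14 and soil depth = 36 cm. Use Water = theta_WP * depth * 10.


Step 1: Water (mm) = theta_WP * depth * 10
Step 2: Water = 0.14 * 36 * 10
Step 3: Water = 50.4 mm

50.4


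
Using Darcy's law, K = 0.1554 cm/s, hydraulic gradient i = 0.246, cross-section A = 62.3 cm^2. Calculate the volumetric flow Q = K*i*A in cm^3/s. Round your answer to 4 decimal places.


Step 1: Apply Darcy's law: Q = K * i * A
Step 2: Q = 0.1554 * 0.246 * 62.3
Step 3: Q = 2.3816 cm^3/s

2.3816


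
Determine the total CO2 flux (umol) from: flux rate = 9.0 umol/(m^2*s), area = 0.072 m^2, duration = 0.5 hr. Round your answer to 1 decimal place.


Step 1: Convert time to seconds: 0.5 hr * 3600 = 1800.0 s
Step 2: Total = flux * area * time_s
Step 3: Total = 9.0 * 0.072 * 1800.0
Step 4: Total = 1166.4 umol

1166.4


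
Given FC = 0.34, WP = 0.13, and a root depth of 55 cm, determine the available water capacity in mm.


Step 1: Available water = (FC - WP) * depth * 10
Step 2: AW = (0.34 - 0.13) * 55 * 10
Step 3: AW = 0.21 * 55 * 10
Step 4: AW = 115.5 mm

115.5


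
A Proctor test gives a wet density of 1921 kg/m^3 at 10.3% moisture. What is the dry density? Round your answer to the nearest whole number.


Step 1: Dry density = wet density / (1 + w/100)
Step 2: Dry density = 1921 / (1 + 10.3/100)
Step 3: Dry density = 1921 / 1.103
Step 4: Dry density = 1742 kg/m^3

1742


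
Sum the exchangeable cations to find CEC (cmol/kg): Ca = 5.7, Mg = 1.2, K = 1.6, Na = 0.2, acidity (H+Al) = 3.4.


Step 1: CEC = Ca + Mg + K + Na + (H+Al)
Step 2: CEC = 5.7 + 1.2 + 1.6 + 0.2 + 3.4
Step 3: CEC = 12.1 cmol/kg

12.1


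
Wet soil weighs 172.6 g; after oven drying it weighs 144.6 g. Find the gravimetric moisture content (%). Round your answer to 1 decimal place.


Step 1: Water mass = wet - dry = 172.6 - 144.6 = 28.0 g
Step 2: w = 100 * water mass / dry mass
Step 3: w = 100 * 28.0 / 144.6 = 19.4%

19.4


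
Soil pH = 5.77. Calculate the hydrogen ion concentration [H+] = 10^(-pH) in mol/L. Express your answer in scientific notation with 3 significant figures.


Step 1: [H+] = 10^(-pH)
Step 2: [H+] = 10^(-5.77)
Step 3: [H+] = 1.70e-06 mol/L

1.70e-06


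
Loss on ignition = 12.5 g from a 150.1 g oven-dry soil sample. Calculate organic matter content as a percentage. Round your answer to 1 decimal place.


Step 1: OM% = 100 * LOI / sample mass
Step 2: OM = 100 * 12.5 / 150.1
Step 3: OM = 8.3%

8.3


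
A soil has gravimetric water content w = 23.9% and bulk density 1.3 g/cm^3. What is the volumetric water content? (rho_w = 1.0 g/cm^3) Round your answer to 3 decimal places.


Step 1: theta = (w / 100) * BD / rho_w
Step 2: theta = (23.9 / 100) * 1.3 / 1.0
Step 3: theta = 0.239 * 1.3
Step 4: theta = 0.311

0.311


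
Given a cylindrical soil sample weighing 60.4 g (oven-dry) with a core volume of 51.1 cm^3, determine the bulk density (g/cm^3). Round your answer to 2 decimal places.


Step 1: Identify the formula: BD = dry mass / volume
Step 2: Substitute values: BD = 60.4 / 51.1
Step 3: BD = 1.18 g/cm^3

1.18


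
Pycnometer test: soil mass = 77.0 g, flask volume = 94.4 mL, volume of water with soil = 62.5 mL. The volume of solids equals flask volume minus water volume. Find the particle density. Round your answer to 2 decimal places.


Step 1: Volume of solids = flask volume - water volume with soil
Step 2: V_solids = 94.4 - 62.5 = 31.9 mL
Step 3: Particle density = mass / V_solids = 77.0 / 31.9 = 2.41 g/cm^3

2.41


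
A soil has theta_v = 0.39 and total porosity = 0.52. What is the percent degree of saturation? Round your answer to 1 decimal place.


Step 1: S = 100 * theta_v / n
Step 2: S = 100 * 0.39 / 0.52
Step 3: S = 75.0%

75.0


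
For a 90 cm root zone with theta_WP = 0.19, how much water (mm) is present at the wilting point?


Step 1: Water (mm) = theta_WP * depth * 10
Step 2: Water = 0.19 * 90 * 10
Step 3: Water = 171.0 mm

171.0


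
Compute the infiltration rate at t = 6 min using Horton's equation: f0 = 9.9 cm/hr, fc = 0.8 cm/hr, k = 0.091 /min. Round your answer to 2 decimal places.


Step 1: f = fc + (f0 - fc) * exp(-k * t)
Step 2: exp(-0.091 * 6) = 0.579262
Step 3: f = 0.8 + (9.9 - 0.8) * 0.579262
Step 4: f = 0.8 + 9.1 * 0.579262
Step 5: f = 6.07 cm/hr

6.07


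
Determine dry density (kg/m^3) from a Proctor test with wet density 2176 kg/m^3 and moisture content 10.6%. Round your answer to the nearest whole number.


Step 1: Dry density = wet density / (1 + w/100)
Step 2: Dry density = 2176 / (1 + 10.6/100)
Step 3: Dry density = 2176 / 1.106
Step 4: Dry density = 1967 kg/m^3

1967


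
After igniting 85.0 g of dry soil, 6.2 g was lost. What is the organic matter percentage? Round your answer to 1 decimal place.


Step 1: OM% = 100 * LOI / sample mass
Step 2: OM = 100 * 6.2 / 85.0
Step 3: OM = 7.3%

7.3


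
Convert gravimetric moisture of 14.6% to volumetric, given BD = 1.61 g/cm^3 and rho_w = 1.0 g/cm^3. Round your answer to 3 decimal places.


Step 1: theta = (w / 100) * BD / rho_w
Step 2: theta = (14.6 / 100) * 1.61 / 1.0
Step 3: theta = 0.146 * 1.61
Step 4: theta = 0.235

0.235


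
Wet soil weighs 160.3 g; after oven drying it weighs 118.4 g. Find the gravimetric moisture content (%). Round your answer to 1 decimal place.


Step 1: Water mass = wet - dry = 160.3 - 118.4 = 41.9 g
Step 2: w = 100 * water mass / dry mass
Step 3: w = 100 * 41.9 / 118.4 = 35.4%

35.4


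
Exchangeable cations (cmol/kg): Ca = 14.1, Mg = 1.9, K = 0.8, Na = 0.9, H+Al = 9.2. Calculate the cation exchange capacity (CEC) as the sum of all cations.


Step 1: CEC = Ca + Mg + K + Na + (H+Al)
Step 2: CEC = 14.1 + 1.9 + 0.8 + 0.9 + 9.2
Step 3: CEC = 26.9 cmol/kg

26.9


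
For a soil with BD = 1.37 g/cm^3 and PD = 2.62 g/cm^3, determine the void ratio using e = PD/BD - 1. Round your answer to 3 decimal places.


Step 1: e = PD / BD - 1
Step 2: e = 2.62 / 1.37 - 1
Step 3: e = 1.91241 - 1
Step 4: e = 0.912

0.912


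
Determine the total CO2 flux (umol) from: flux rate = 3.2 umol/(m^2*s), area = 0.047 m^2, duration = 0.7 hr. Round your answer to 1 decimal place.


Step 1: Convert time to seconds: 0.7 hr * 3600 = 2520.0 s
Step 2: Total = flux * area * time_s
Step 3: Total = 3.2 * 0.047 * 2520.0
Step 4: Total = 379.0 umol

379.0


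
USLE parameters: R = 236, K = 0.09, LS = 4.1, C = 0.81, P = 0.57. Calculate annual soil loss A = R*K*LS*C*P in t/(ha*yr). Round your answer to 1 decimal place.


Step 1: A = R * K * LS * C * P
Step 2: R * K = 236 * 0.09 = 21.24
Step 3: (R*K) * LS = 21.24 * 4.1 = 87.084
Step 4: * C * P = 87.084 * 0.81 * 0.57 = 40.2
Step 5: A = 40.2 t/(ha*yr)

40.2


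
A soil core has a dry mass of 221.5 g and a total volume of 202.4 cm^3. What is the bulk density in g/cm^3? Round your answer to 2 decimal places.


Step 1: Identify the formula: BD = dry mass / volume
Step 2: Substitute values: BD = 221.5 / 202.4
Step 3: BD = 1.09 g/cm^3

1.09


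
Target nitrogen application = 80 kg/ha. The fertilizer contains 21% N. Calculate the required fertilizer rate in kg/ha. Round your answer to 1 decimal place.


Step 1: Fertilizer rate = target N / (N content / 100)
Step 2: Rate = 80 / (21 / 100)
Step 3: Rate = 80 / 0.21
Step 4: Rate = 381.0 kg/ha

381.0


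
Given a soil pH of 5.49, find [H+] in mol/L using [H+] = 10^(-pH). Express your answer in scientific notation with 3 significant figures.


Step 1: [H+] = 10^(-pH)
Step 2: [H+] = 10^(-5.49)
Step 3: [H+] = 3.24e-06 mol/L

3.24e-06


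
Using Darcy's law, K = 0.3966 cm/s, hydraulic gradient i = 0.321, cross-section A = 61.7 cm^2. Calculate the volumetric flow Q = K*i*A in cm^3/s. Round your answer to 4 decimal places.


Step 1: Apply Darcy's law: Q = K * i * A
Step 2: Q = 0.3966 * 0.321 * 61.7
Step 3: Q = 7.8549 cm^3/s

7.8549


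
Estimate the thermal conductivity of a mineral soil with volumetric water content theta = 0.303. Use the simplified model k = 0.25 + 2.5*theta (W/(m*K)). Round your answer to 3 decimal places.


Step 1: k = 0.25 + 2.5 * theta
Step 2: k = 0.25 + 2.5 * 0.303
Step 3: k = 0.25 + 0.758
Step 4: k = 1.008 W/(m*K)

1.008


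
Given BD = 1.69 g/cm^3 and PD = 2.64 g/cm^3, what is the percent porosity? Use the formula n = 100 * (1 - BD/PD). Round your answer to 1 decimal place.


Step 1: Formula: n = 100 * (1 - BD / PD)
Step 2: n = 100 * (1 - 1.69 / 2.64)
Step 3: n = 100 * (1 - 0.64015)
Step 4: n = 36.0%

36.0


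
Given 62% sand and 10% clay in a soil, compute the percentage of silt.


Step 1: sand + silt + clay = 100%
Step 2: silt = 100 - sand - clay
Step 3: silt = 100 - 62 - 10
Step 4: silt = 28%

28


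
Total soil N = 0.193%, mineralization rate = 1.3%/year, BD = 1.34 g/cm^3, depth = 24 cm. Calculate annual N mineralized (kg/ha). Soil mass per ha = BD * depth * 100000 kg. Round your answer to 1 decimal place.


Step 1: Soil mass per ha = BD * depth * 100000 = 1.34 * 24 * 100000 = 3216000 kg
Step 2: Total N pool = soil mass * N%/100 = 3216000 * 0.193/100 = 6206.88 kg/ha
Step 3: N mineralized = N pool * rate%/100 = 6206.88 * 1.3/100 = 80.7 kg/ha/yr

80.7


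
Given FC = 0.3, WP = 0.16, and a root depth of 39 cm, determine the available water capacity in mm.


Step 1: Available water = (FC - WP) * depth * 10
Step 2: AW = (0.3 - 0.16) * 39 * 10
Step 3: AW = 0.14 * 39 * 10
Step 4: AW = 54.6 mm

54.6


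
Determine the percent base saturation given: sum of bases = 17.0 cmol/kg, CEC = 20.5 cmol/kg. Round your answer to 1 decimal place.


Step 1: BS = 100 * (sum of bases) / CEC
Step 2: BS = 100 * 17.0 / 20.5
Step 3: BS = 82.9%

82.9


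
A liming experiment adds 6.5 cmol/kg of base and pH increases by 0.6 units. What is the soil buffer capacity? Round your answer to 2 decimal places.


Step 1: BC = change in base / change in pH
Step 2: BC = 6.5 / 0.6
Step 3: BC = 10.83 cmol/(kg*pH unit)

10.83


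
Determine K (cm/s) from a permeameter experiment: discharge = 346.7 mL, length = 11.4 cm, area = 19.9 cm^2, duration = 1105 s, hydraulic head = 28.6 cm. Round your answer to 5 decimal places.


Step 1: K = Q * L / (A * t * h)
Step 2: Numerator = 346.7 * 11.4 = 3952.38
Step 3: Denominator = 19.9 * 1105 * 28.6 = 628899.7
Step 4: K = 3952.38 / 628899.7 = 0.00628 cm/s

0.00628


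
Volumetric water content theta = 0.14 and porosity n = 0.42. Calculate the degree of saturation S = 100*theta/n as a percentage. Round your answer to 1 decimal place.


Step 1: S = 100 * theta_v / n
Step 2: S = 100 * 0.14 / 0.42
Step 3: S = 33.3%

33.3
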